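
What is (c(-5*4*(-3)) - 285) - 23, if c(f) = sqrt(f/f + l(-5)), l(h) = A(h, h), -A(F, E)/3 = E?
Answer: -304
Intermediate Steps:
A(F, E) = -3*E
l(h) = -3*h
c(f) = 4 (c(f) = sqrt(f/f - 3*(-5)) = sqrt(1 + 15) = sqrt(16) = 4)
(c(-5*4*(-3)) - 285) - 23 = (4 - 285) - 23 = -281 - 23 = -304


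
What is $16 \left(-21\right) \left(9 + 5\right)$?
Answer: $-4704$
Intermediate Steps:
$16 \left(-21\right) \left(9 + 5\right) = \left(-336\right) 14 = -4704$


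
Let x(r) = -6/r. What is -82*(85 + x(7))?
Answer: -48298/7 ≈ -6899.7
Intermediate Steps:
-82*(85 + x(7)) = -82*(85 - 6/7) = -82*589/7 = -48298/7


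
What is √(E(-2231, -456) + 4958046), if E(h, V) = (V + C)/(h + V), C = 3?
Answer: √35796939637785/2687 ≈ 2226.7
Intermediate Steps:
E(h, V) = (3 + V)/(V + h) (E(h, V) = (V + 3)/(h + V) = (3 + V)/(V + h))
√(E(-2231, -456) + 4958046) = √((3 - 456)/(-456 - 2231) + 4958046) = √(-453/(-2687) + 4958046) = √(-1/2687*(-453) + 4958046) = √(453/2687 + 4958046) = √(13322270055/2687) = √35796939637785/2687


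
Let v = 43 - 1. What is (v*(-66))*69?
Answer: -191268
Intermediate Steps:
v = 42
(v*(-66))*69 = (42*(-66))*69 = -2772*69 = -191268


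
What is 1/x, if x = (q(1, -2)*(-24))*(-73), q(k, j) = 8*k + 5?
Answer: 1/22776 ≈ 4.3906e-5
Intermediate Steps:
q(k, j) = 5 + 8*k
x = 22776 (x = ((5 + 8*1)*(-24))*(-73) = ((5 + 8)*(-24))*(-73) = (13*(-24))*(-73) = -312*(-73) = 22776)
1/x = 1/22776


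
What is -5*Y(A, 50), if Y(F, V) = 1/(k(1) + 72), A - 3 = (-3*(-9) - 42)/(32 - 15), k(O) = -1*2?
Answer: -1/14 ≈ -0.071429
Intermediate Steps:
k(O) = -2
A = 36/17 (A = 3 + (-3*(-9) - 42)/(32 - 15) = 3 + (27 - 42)/17 = 3 - 15*1/17 = 3 - 15/17 = 36/17 ≈ 2.1176)
Y(F, V) = 1/70 (Y(F, V) = 1/(-2 + 72) = 1/70)
-5*Y(A, 50) = -5*1/70 = -1/14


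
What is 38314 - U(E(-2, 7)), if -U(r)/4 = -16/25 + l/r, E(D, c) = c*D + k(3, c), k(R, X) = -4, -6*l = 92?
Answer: 25862522/675 ≈ 38315.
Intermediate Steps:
l = -46/3 (l = -⅙*92 = -46/3 ≈ -15.333)
E(D, c) = -4 + D*c (E(D, c) = c*D - 4 = D*c - 4 = -4 + D*c)
U(r) = 64/25 + 184/(3*r) (U(r) = -4*(-16/25 - 46/(3*r)) = 64/25 + 184/(3*r))
38314 - U(E(-2, 7)) = 38314 - 8*(575 + 24*(-4 - 2*7))/(75*(-4 - 2*7)) = 38314 - 8*(575 + 24*(-4 - 14))/(75*(-4 - 14)) = 38314 - 8*(575 + 24*(-18))/(75*(-18)) = 38314 - 8*(-1)*(575 - 432)/(75*18) = 38314 - 8*(-1)*143/(75*18) = 38314 - 1*(-572/675) = 38314 + 572/675 = 25862522/675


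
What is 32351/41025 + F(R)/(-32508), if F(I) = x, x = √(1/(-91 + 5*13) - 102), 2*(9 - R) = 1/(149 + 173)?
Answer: 32351/41025 - I*√68978/845208 ≈ 0.78857 - 0.00031074*I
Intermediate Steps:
R = 5795/644 (R = 9 - 1/(2*(149 + 173)) = 9 - ½/322 = 9 - ½*1/322 = 9 - 1/644 = 5795/644 ≈ 8.9984)
x = I*√68978/26 (x = √(1/(-91 + 65) - 102) = √(1/(-26) - 102) = √(-1/26 - 102) = √(-2653/26) = I*√68978/26 ≈ 10.101*I)
F(I) = I*√68978/26
32351/41025 + F(R)/(-32508) = 32351/41025 + (I*√68978/26)/(-32508) = 32351*(1/41025) + (I*√68978/26)*(-1/32508) = 32351/41025 - I*√68978/845208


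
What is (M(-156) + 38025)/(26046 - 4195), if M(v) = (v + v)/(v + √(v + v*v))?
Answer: 38337/21851 + 4*√6045/21851 ≈ 1.7687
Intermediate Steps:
M(v) = 2*v/(v + √(v + v²)) (M(v) = (2*v)/(v + √(v + v²)) = 2*v/(v + √(v + v²)))
(M(-156) + 38025)/(26046 - 4195) = (2*(-156)/(-156 + √(-156*(1 - 156))) + 38025)/(26046 - 4195) = (2*(-156)/(-156 + √(-156*(-155))) + 38025)/21851 = (2*(-156)/(-156 + √24180) + 38025)*(1/21851) = (2*(-156)/(-156 + 2*√6045) + 38025)*(1/21851) = (-312/(-156 + 2*√6045) + 38025)*(1/21851) = (38025 - 312/(-156 + 2*√6045))*(1/21851) = 38025/21851 - 312/(21851*(-156 + 2*√6045))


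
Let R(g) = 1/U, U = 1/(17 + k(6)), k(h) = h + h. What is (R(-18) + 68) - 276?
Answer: -179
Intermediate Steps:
k(h) = 2*h
U = 1/29 (U = 1/(17 + 2*6) = 1/(17 + 12) = 1/29 ≈ 0.034483)
R(g) = 29 (R(g) = 1/(1/29) = 29)
(R(-18) + 68) - 276 = (29 + 68) - 276 = 97 - 276 = -179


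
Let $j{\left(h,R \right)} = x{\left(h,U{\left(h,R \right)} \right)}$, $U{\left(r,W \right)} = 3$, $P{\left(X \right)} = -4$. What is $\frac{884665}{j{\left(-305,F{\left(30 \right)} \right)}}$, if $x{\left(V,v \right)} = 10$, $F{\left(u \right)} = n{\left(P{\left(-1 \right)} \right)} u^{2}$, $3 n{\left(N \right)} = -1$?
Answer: $\frac{176933}{2} \approx 88467.0$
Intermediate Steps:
$n{\left(N \right)} = - \frac{1}{3}$ ($n{\left(N \right)} = \frac{1}{3} \left(-1\right) = - \frac{1}{3}$)
$F{\left(u \right)} = - \frac{u^{2}}{3}$
$j{\left(h,R \right)} = 10$
$\frac{884665}{j{\left(-305,F{\left(30 \right)} \right)}} = \frac{884665}{10} = 884665 \cdot \frac{1}{10} = \frac{176933}{2}$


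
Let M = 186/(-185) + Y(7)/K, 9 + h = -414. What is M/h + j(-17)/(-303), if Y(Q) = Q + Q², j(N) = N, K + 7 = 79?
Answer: 4029284/71133795 ≈ 0.056644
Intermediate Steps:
h = -423 (h = -9 - 414 = -423)
K = 72 (K = -7 + 79 = 72)
M = -379/1665 (M = 186/(-185) + (7*(1 + 7))/72 = 186*(-1/185) + (7*8)*(1/72) = -186/185 + 56*(1/72) = -186/185 + 7/9 = -379/1665 ≈ -0.22763)
M/h + j(-17)/(-303) = -379/1665/(-423) - 17/(-303) = -379/1665*(-1/423) - 17*(-1/303) = 379/704295 + 17/303 = 4029284/71133795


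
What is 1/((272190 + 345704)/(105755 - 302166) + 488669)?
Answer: 196411/95979349065 ≈ 2.0464e-6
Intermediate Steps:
1/((272190 + 345704)/(105755 - 302166) + 488669) = 1/(617894/(-196411) + 488669) = 1/(617894*(-1/196411) + 488669) = 1/(-617894/196411 + 488669) = 1/(95979349065/196411) = 196411/95979349065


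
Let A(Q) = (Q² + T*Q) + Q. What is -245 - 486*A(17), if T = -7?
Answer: -91127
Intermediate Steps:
A(Q) = Q² - 6*Q (A(Q) = (Q² - 7*Q) + Q = Q² - 6*Q)
-245 - 486*A(17) = -245 - 8262*(-6 + 17) = -245 - 8262*11 = -245 - 486*187 = -245 - 90882 = -91127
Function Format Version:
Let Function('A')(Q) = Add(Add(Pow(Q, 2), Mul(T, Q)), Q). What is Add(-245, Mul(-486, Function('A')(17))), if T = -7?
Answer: -91127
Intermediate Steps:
Function('A')(Q) = Add(Pow(Q, 2), Mul(-6, Q)) (Function('A')(Q) = Add(Add(Pow(Q, 2), Mul(-7, Q)), Q) = Add(Pow(Q, 2), Mul(-6, Q)))
Add(-245, Mul(-486, Function('A')(17))) = Add(-245, Mul(-486, Mul(17, Add(-6, 17)))) = Add(-245, Mul(-486, Mul(17, 11))) = Add(-245, Mul(-486, 187)) = Add(-245, -90882) = -91127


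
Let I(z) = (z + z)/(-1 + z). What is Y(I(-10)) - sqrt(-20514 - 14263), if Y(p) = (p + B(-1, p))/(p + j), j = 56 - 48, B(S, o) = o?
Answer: 10/27 - I*sqrt(34777) ≈ 0.37037 - 186.49*I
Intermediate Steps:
j = 8
I(z) = 2*z/(-1 + z) (I(z) = (2*z)/(-1 + z) = 2*z/(-1 + z))
Y(p) = 2*p/(8 + p) (Y(p) = (p + p)/(p + 8) = (2*p)/(8 + p) = 2*p/(8 + p))
Y(I(-10)) - sqrt(-20514 - 14263) = 2*(2*(-10)/(-1 - 10))/(8 + 2*(-10)/(-1 - 10)) - sqrt(-20514 - 14263) = 2*(2*(-10)/(-11))/(8 + 2*(-10)/(-11)) - sqrt(-34777) = 2*(2*(-10)*(-1/11))/(8 + 2*(-10)*(-1/11)) - I*sqrt(34777) = 2*(20/11)/(8 + 20/11) - I*sqrt(34777) = 2*(20/11)/(108/11) - I*sqrt(34777) = 2*(20/11)*(11/108) - I*sqrt(34777) = 10/27 - I*sqrt(34777)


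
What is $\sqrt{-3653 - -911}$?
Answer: $i \sqrt{2742} \approx 52.364 i$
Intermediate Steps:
$\sqrt{-3653 - -911} = \sqrt{-3653 + \left(-116 + 1027\right)} = \sqrt{-3653 + 911} = \sqrt{-2742} = i \sqrt{2742}$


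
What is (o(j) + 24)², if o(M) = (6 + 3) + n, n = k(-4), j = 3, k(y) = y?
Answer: 841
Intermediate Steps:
n = -4
o(M) = 5 (o(M) = (6 + 3) - 4 = 9 - 4 = 5)
(o(j) + 24)² = (5 + 24)² = 29² = 841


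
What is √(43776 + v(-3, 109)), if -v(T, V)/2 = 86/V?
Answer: 2*√130020977/109 ≈ 209.22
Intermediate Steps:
v(T, V) = -172/V
√(43776 + v(-3, 109)) = √(43776 - 172/109) = √(4771412/109) = 2*√130020977/109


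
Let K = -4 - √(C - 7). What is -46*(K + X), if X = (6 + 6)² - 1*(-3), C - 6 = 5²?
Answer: -6578 + 92*√6 ≈ -6352.6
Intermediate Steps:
C = 31 (C = 6 + 5² = 6 + 25 = 31)
X = 147 (X = 12² + 3 = 144 + 3 = 147)
K = -4 - 2*√6 (K = -4 - √(31 - 7) = -4 - √24 = -4 - 2*√6 ≈ -8.8990)
-46*(K + X) = -46*((-4 - 2*√6) + 147) = -46*(143 - 2*√6) = -6578 + 92*√6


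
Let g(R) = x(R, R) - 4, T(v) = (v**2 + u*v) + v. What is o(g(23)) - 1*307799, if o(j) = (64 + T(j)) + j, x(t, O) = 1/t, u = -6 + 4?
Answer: -162783534/529 ≈ -3.0772e+5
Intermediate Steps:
u = -2
x(t, O) = 1/t
T(v) = v**2 - v (T(v) = (v**2 - 2*v) + v = v**2 - v)
g(R) = -4 + 1/R (g(R) = 1/R - 4 = -4 + 1/R)
o(j) = 64 + j + j*(-1 + j) (o(j) = (64 + j*(-1 + j)) + j = 64 + j + j*(-1 + j))
o(g(23)) - 1*307799 = (64 + (-4 + 1/23)**2) - 1*307799 = (64 + (-4 + 1/23)**2) - 307799 = (64 + (-91/23)**2) - 307799 = (64 + 8281/529) - 307799 = 42137/529 - 307799 = -162783534/529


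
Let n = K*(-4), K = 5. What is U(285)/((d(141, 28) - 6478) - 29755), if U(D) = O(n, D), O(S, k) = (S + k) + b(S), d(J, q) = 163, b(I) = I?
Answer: -49/7214 ≈ -0.0067924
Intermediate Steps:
n = -20 (n = 5*(-4) = -20)
O(S, k) = k + 2*S (O(S, k) = (S + k) + S = k + 2*S)
U(D) = -40 + D (U(D) = D + 2*(-20) = D - 40 = -40 + D)
U(285)/((d(141, 28) - 6478) - 29755) = (-40 + 285)/((163 - 6478) - 29755) = 245/(-6315 - 29755) = 245/(-36070) = 245*(-1/36070) = -49/7214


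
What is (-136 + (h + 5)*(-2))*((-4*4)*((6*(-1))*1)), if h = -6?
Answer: -12864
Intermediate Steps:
(-136 + (h + 5)*(-2))*((-4*4)*((6*(-1))*1)) = (-136 + (-6 + 5)*(-2))*((-4*4)*((6*(-1))*1)) = (-136 - 1*(-2))*(-(-96)) = (-136 + 2)*(-16*(-6)) = -134*96 = -12864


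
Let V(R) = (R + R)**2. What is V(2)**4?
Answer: 65536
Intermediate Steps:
V(R) = 4*R**2 (V(R) = (2*R)**2 = 4*R**2)
V(2)**4 = (4*2**2)**4 = (4*4)**4 = 16**4 = 65536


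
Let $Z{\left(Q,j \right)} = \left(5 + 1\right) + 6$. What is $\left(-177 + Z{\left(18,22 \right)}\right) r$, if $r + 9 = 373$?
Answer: $-60060$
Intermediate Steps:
$r = 364$ ($r = -9 + 373 = 364$)
$Z{\left(Q,j \right)} = 12$ ($Z{\left(Q,j \right)} = 6 + 6 = 12$)
$\left(-177 + Z{\left(18,22 \right)}\right) r = \left(-177 + 12\right) 364 = \left(-165\right) 364 = -60060$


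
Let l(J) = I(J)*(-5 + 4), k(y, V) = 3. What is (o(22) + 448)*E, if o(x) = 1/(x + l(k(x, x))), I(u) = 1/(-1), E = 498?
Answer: 5131890/23 ≈ 2.2313e+5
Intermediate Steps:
I(u) = -1
l(J) = 1 (l(J) = -(-5 + 4) = -1*(-1) = 1)
o(x) = 1/(1 + x) (o(x) = 1/(x + 1) = 1/(1 + x))
(o(22) + 448)*E = (1/(1 + 22) + 448)*498 = (1/23 + 448)*498 = (10305/23)*498 = 5131890/23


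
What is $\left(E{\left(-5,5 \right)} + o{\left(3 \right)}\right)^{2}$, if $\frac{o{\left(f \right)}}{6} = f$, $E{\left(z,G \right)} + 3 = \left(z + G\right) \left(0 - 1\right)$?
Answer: $225$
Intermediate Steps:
$E{\left(z,G \right)} = -3 - G - z$ ($E{\left(z,G \right)} = -3 + \left(z + G\right) \left(0 - 1\right) = -3 + \left(G + z\right) \left(-1\right) = -3 - \left(G + z\right) = -3 - G - z$)
$o{\left(f \right)} = 6 f$
$\left(E{\left(-5,5 \right)} + o{\left(3 \right)}\right)^{2} = \left(\left(-3 - 5 - -5\right) + 6 \cdot 3\right)^{2} = \left(\left(-3 - 5 + 5\right) + 18\right)^{2} = \left(-3 + 18\right)^{2} = 15^{2} = 225$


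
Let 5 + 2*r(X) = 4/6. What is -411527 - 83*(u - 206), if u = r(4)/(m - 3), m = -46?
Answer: -115963205/294 ≈ -3.9443e+5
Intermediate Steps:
r(X) = -13/6 (r(X) = -5/2 + (4/6)/2 = -5/2 + (4*(1/6))/2 = -5/2 + (1/2)*(2/3) = -5/2 + 1/3 = -13/6)
u = 13/294 (u = -13/6/(-46 - 3) = -13/6/(-49) = -1/49*(-13/6) = 13/294 ≈ 0.044218)
-411527 - 83*(u - 206) = -411527 - 83*(13/294 - 206) = -411527 - 83*(-60551)/294 = -411527 - 1*(-5025733/294) = -411527 + 5025733/294 = -115963205/294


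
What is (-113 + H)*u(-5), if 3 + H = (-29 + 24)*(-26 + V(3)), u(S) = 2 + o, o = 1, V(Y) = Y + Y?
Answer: -48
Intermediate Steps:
V(Y) = 2*Y
u(S) = 3 (u(S) = 2 + 1 = 3)
H = 97 (H = -3 + (-29 + 24)*(-26 + 2*3) = -3 - 5*(-26 + 6) = -3 - 5*(-20) = -3 + 100 = 97)
(-113 + H)*u(-5) = (-113 + 97)*3 = -16*3 = -48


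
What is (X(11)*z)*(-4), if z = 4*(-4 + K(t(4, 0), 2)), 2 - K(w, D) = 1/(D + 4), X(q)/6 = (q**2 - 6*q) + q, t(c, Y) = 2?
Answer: 13728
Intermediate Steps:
X(q) = -30*q + 6*q**2 (X(q) = 6*((q**2 - 6*q) + q) = 6*(q**2 - 5*q) = -30*q + 6*q**2)
K(w, D) = 2 - 1/(4 + D) (K(w, D) = 2 - 1/(D + 4) = 2 - 1/(4 + D))
z = -26/3 (z = 4*(-4 + (7 + 2*2)/(4 + 2)) = 4*(-4 + (7 + 4)/6) = 4*(-4 + (1/6)*11) = 4*(-4 + 11/6) = 4*(-13/6) = -26/3 ≈ -8.6667)
(X(11)*z)*(-4) = ((6*11*(-5 + 11))*(-26/3))*(-4) = ((6*11*6)*(-26/3))*(-4) = (396*(-26/3))*(-4) = -3432*(-4) = 13728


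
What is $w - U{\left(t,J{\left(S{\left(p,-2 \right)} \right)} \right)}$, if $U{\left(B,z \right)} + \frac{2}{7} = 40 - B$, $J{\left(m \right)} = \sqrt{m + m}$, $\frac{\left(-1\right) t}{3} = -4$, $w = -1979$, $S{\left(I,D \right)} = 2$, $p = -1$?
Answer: $- \frac{14047}{7} \approx -2006.7$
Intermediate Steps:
$t = 12$ ($t = \left(-3\right) \left(-4\right) = 12$)
$J{\left(m \right)} = \sqrt{2} \sqrt{m}$ ($J{\left(m \right)} = \sqrt{2 m} = \sqrt{2} \sqrt{m}$)
$U{\left(B,z \right)} = \frac{278}{7} - B$ ($U{\left(B,z \right)} = - \frac{2}{7} - \left(-40 + B\right) = \frac{278}{7} - B$)
$w - U{\left(t,J{\left(S{\left(p,-2 \right)} \right)} \right)} = -1979 - \left(\frac{278}{7} - 12\right) = -1979 - \frac{194}{7} = - \frac{14047}{7}$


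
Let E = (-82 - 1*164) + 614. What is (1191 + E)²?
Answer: 2430481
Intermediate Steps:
E = 368 (E = (-82 - 164) + 614 = -246 + 614 = 368)
(1191 + E)² = (1191 + 368)² = 1559² = 2430481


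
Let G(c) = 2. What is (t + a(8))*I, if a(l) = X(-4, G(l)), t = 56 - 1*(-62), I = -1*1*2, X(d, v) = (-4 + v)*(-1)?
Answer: -240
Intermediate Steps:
X(d, v) = 4 - v
I = -2 (I = -1*2 = -2)
t = 118 (t = 56 + 62 = 118)
a(l) = 2 (a(l) = 4 - 1*2 = 4 - 2 = 2)
(t + a(8))*I = (118 + 2)*(-2) = 120*(-2) = -240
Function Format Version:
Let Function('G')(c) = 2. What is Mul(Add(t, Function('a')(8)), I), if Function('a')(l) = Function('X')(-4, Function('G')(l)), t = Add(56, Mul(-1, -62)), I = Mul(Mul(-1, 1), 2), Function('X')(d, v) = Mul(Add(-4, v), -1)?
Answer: -240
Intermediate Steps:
Function('X')(d, v) = Add(4, Mul(-1, v))
I = -2 (I = Mul(-1, 2) = -2)
t = 118 (t = Add(56, 62) = 118)
Function('a')(l) = 2 (Function('a')(l) = Add(4, Mul(-1, 2)) = Add(4, -2) = 2)
Mul(Add(t, Function('a')(8)), I) = Mul(Add(118, 2), -2) = Mul(120, -2) = -240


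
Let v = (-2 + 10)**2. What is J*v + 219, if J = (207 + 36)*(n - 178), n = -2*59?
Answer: -4603173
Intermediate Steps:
v = 64 (v = 8**2 = 64)
n = -118
J = -71928 (J = (207 + 36)*(-118 - 178) = 243*(-296) = -71928)
J*v + 219 = -71928*64 + 219 = -4603392 + 219 = -4603173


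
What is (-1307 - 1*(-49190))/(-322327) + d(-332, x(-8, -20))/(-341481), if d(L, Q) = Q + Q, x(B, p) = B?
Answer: -16345977491/110068546287 ≈ -0.14851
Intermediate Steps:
d(L, Q) = 2*Q
(-1307 - 1*(-49190))/(-322327) + d(-332, x(-8, -20))/(-341481) = (-1307 - 1*(-49190))/(-322327) + (2*(-8))/(-341481) = (-1307 + 49190)*(-1/322327) - 16*(-1/341481) = 47883*(-1/322327) + 16/341481 = -47883/322327 + 16/341481 = -16345977491/110068546287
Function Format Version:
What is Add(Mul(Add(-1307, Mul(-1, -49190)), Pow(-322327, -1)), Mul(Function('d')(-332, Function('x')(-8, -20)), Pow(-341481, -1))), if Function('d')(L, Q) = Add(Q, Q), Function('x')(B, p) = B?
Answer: Rational(-16345977491, 110068546287) ≈ -0.14851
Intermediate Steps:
Function('d')(L, Q) = Mul(2, Q)
Add(Mul(Add(-1307, Mul(-1, -49190)), Pow(-322327, -1)), Mul(Function('d')(-332, Function('x')(-8, -20)), Pow(-341481, -1))) = Add(Mul(Add(-1307, Mul(-1, -49190)), Pow(-322327, -1)), Mul(Mul(2, -8), Pow(-341481, -1))) = Add(Mul(Add(-1307, 49190), Rational(-1, 322327)), Mul(-16, Rational(-1, 341481))) = Add(Mul(47883, Rational(-1, 322327)), Rational(16, 341481)) = Add(Rational(-47883, 322327), Rational(16, 341481)) = Rational(-16345977491, 110068546287)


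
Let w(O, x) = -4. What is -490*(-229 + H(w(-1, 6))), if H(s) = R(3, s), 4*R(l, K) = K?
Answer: 112700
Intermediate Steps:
R(l, K) = K/4
H(s) = s/4
-490*(-229 + H(w(-1, 6))) = -490*(-229 + (¼)*(-4)) = -490*(-229 - 1) = -490*(-230) = 112700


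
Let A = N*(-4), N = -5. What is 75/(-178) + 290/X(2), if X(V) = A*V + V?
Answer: 24235/3738 ≈ 6.4834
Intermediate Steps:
A = 20 (A = -5*(-4) = 20)
X(V) = 21*V (X(V) = 20*V + V = 21*V)
75/(-178) + 290/X(2) = 75/(-178) + 290/((21*2)) = 75*(-1/178) + 290/42 = -75/178 + 290*(1/42) = -75/178 + 145/21 = 24235/3738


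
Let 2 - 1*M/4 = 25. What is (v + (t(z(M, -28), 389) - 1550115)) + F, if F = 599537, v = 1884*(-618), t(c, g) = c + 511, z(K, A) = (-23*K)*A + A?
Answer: -2173655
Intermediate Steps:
M = -92 (M = 8 - 4*25 = 8 - 100 = -92)
z(K, A) = A - 23*A*K (z(K, A) = -23*A*K + A = A - 23*A*K)
t(c, g) = 511 + c
v = -1164312
(v + (t(z(M, -28), 389) - 1550115)) + F = (-1164312 + ((511 - 28*(1 - 23*(-92))) - 1550115)) + 599537 = (-1164312 + ((511 - 28*(1 + 2116)) - 1550115)) + 599537 = (-1164312 + ((511 - 28*2117) - 1550115)) + 599537 = (-1164312 + ((511 - 59276) - 1550115)) + 599537 = (-1164312 + (-58765 - 1550115)) + 599537 = (-1164312 - 1608880) + 599537 = -2773192 + 599537 = -2173655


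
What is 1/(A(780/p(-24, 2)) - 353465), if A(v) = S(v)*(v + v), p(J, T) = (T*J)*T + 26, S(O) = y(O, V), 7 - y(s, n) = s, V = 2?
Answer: -49/17339597 ≈ -2.8259e-6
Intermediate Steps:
y(s, n) = 7 - s
S(O) = 7 - O
p(J, T) = 26 + J*T² (p(J, T) = (J*T)*T + 26 = J*T² + 26 = 26 + J*T²)
A(v) = 2*v*(7 - v) (A(v) = (7 - v)*(v + v) = (7 - v)*(2*v) = 2*v*(7 - v))
1/(A(780/p(-24, 2)) - 353465) = 1/(2*(780/(26 - 24*2²))*(7 - 780/(26 - 24*2²)) - 353465) = 1/(2*(780/(26 - 24*4))*(7 - 780/(26 - 24*4)) - 353465) = 1/(2*(780/(26 - 96))*(7 - 780/(26 - 96)) - 353465) = 1/(2*(780/(-70))*(7 - 780/(-70)) - 353465) = 1/(2*(780*(-1/70))*(7 - 780*(-1)/70) - 353465) = 1/(2*(-78/7)*(7 - 1*(-78/7)) - 353465) = 1/(2*(-78/7)*(7 + 78/7) - 353465) = 1/(2*(-78/7)*(127/7) - 353465) = 1/(-19812/49 - 353465) = 1/(-17339597/49) = -49/17339597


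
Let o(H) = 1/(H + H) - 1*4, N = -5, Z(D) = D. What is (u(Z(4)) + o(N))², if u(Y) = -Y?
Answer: 6561/100 ≈ 65.610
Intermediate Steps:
o(H) = -4 + 1/(2*H) (o(H) = 1/(2*H) - 4 = -4 + 1/(2*H))
(u(Z(4)) + o(N))² = (-1*4 + (-4 + (½)/(-5)))² = (-4 + (-4 + (½)*(-⅕)))² = (-4 + (-4 - ⅒))² = (-4 - 41/10)² = (-81/10)² = 6561/100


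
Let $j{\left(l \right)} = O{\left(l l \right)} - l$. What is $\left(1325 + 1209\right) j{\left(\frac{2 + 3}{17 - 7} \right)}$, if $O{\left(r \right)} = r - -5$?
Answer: $\frac{24073}{2} \approx 12037.0$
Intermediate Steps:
$O{\left(r \right)} = 5 + r$ ($O{\left(r \right)} = r + 5 = 5 + r$)
$j{\left(l \right)} = 5 + l^{2} - l$ ($j{\left(l \right)} = \left(5 + l l\right) - l = \left(5 + l^{2}\right) - l = 5 + l^{2} - l$)
$\left(1325 + 1209\right) j{\left(\frac{2 + 3}{17 - 7} \right)} = \left(1325 + 1209\right) \left(5 + \left(\frac{2 + 3}{17 - 7}\right)^{2} - \frac{2 + 3}{17 - 7}\right) = 2534 \left(5 + \left(\frac{5}{10}\right)^{2} - \frac{5}{10}\right) = 2534 \left(5 + \left(5 \cdot \frac{1}{10}\right)^{2} - 5 \cdot \frac{1}{10}\right) = 2534 \left(5 + \left(\frac{1}{2}\right)^{2} - \frac{1}{2}\right) = 2534 \left(5 + \frac{1}{4} - \frac{1}{2}\right) = 2534 \cdot \frac{19}{4} = \frac{24073}{2}$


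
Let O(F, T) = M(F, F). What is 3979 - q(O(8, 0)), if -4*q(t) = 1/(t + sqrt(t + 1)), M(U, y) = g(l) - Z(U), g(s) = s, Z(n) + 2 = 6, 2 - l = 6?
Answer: 282507/71 - I*sqrt(7)/284 ≈ 3979.0 - 0.009316*I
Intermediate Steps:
l = -4 (l = 2 - 1*6 = 2 - 6 = -4)
Z(n) = 4 (Z(n) = -2 + 6 = 4)
M(U, y) = -8 (M(U, y) = -4 - 1*4 = -4 - 4 = -8)
O(F, T) = -8
q(t) = -1/(4*(t + sqrt(1 + t))) (q(t) = -1/(4*(t + sqrt(t + 1))) = -1/(4*(t + sqrt(1 + t))))
3979 - q(O(8, 0)) = 3979 - (-1)/(4*(-8) + 4*sqrt(1 - 8)) = 3979 - (-1)/(-32 + 4*sqrt(-7)) = 3979 - (-1)/(-32 + 4*(I*sqrt(7))) = 3979 - (-1)/(-32 + 4*I*sqrt(7)) = 3979 + 1/(-32 + 4*I*sqrt(7))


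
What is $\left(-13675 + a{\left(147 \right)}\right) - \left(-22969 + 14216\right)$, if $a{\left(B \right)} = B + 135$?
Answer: $-4640$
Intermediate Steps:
$a{\left(B \right)} = 135 + B$
$\left(-13675 + a{\left(147 \right)}\right) - \left(-22969 + 14216\right) = \left(-13675 + \left(135 + 147\right)\right) - \left(-22969 + 14216\right) = \left(-13675 + 282\right) - -8753 = -13393 + 8753 = -4640$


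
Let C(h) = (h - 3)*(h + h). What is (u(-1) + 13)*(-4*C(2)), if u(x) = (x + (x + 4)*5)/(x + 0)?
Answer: -16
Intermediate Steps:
C(h) = 2*h*(-3 + h) (C(h) = (-3 + h)*(2*h) = 2*h*(-3 + h))
u(x) = (20 + 6*x)/x (u(x) = (x + (4 + x)*5)/x = (x + (20 + 5*x))/x = (20 + 6*x)/x)
(u(-1) + 13)*(-4*C(2)) = ((6 + 20/(-1)) + 13)*(-8*2*(-3 + 2)) = ((6 + 20*(-1)) + 13)*(-8*2*(-1)) = ((6 - 20) + 13)*(-4*(-4)) = (-14 + 13)*16 = -1*16 = -16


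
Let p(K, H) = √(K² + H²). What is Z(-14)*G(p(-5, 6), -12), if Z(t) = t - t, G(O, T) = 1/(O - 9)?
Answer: 0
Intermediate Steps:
p(K, H) = √(H² + K²)
G(O, T) = 1/(-9 + O)
Z(t) = 0
Z(-14)*G(p(-5, 6), -12) = 0/(-9 + √(6² + (-5)²)) = 0/(-9 + √(36 + 25)) = 0/(-9 + √61) = 0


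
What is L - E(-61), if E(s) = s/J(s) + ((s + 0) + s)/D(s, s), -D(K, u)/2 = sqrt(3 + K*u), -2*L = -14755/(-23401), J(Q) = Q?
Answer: -61557/46802 - 61*sqrt(19)/266 ≈ -2.3149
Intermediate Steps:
L = -14755/46802 (L = -(-14755)/(2*(-23401)) = -(-14755)*(-1)/(2*23401) = -1/2*14755/23401 = -14755/46802 ≈ -0.31526)
D(K, u) = -2*sqrt(3 + K*u)
E(s) = 1 - s/sqrt(3 + s**2) (E(s) = s/s + ((s + 0) + s)/((-2*sqrt(3 + s*s))) = 1 + (s + s)/((-2*sqrt(3 + s**2))) = 1 + (2*s)*(-1/(2*sqrt(3 + s**2))) = 1 - s/sqrt(3 + s**2))
L - E(-61) = -14755/46802 - (1 - 1*(-61)/sqrt(3 + (-61)**2)) = -14755/46802 - (1 - 1*(-61)/sqrt(3 + 3721)) = -14755/46802 - (1 - 1*(-61)/sqrt(3724)) = -14755/46802 - (1 - 1*(-61)*sqrt(19)/266) = -14755/46802 - (1 + 61*sqrt(19)/266) = -14755/46802 + (-1 - 61*sqrt(19)/266) = -61557/46802 - 61*sqrt(19)/266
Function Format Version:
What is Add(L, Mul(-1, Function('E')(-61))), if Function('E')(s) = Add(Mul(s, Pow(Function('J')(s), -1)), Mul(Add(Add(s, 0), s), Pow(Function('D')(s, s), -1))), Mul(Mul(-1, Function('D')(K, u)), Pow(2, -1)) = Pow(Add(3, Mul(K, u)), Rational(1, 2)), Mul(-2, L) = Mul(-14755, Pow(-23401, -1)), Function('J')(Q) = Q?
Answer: Add(Rational(-61557, 46802), Mul(Rational(-61, 266), Pow(19, Rational(1, 2)))) ≈ -2.3149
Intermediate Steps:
L = Rational(-14755, 46802) (L = Mul(Rational(-1, 2), Mul(-14755, Pow(-23401, -1))) = Mul(Rational(-1, 2), Mul(-14755, Rational(-1, 23401))) = Mul(Rational(-1, 2), Rational(14755, 23401)) = Rational(-14755, 46802) ≈ -0.31526)
Function('D')(K, u) = Mul(-2, Pow(Add(3, Mul(K, u)), Rational(1, 2)))
Function('E')(s) = Add(1, Mul(-1, s, Pow(Add(3, Pow(s, 2)), Rational(-1, 2)))) (Function('E')(s) = Add(Mul(s, Pow(s, -1)), Mul(Add(Add(s, 0), s), Pow(Mul(-2, Pow(Add(3, Mul(s, s)), Rational(1, 2))), -1))) = Add(1, Mul(Add(s, s), Pow(Mul(-2, Pow(Add(3, Pow(s, 2)), Rational(1, 2))), -1))) = Add(1, Mul(Mul(2, s), Mul(Rational(-1, 2), Pow(Add(3, Pow(s, 2)), Rational(-1, 2))))) = Add(1, Mul(-1, s, Pow(Add(3, Pow(s, 2)), Rational(-1, 2)))))
Add(L, Mul(-1, Function('E')(-61))) = Add(Rational(-14755, 46802), Mul(-1, Add(1, Mul(-1, -61, Pow(Add(3, Pow(-61, 2)), Rational(-1, 2)))))) = Add(Rational(-14755, 46802), Mul(-1, Add(1, Mul(-1, -61, Pow(Add(3, 3721), Rational(-1, 2)))))) = Add(Rational(-14755, 46802), Mul(-1, Add(1, Mul(-1, -61, Pow(3724, Rational(-1, 2)))))) = Add(Rational(-14755, 46802), Mul(-1, Add(1, Mul(-1, -61, Mul(Rational(1, 266), Pow(19, Rational(1, 2))))))) = Add(Rational(-14755, 46802), Mul(-1, Add(1, Mul(Rational(61, 266), Pow(19, Rational(1, 2)))))) = Add(Rational(-14755, 46802), Add(-1, Mul(Rational(-61, 266), Pow(19, Rational(1, 2))))) = Add(Rational(-61557, 46802), Mul(Rational(-61, 266), Pow(19, Rational(1, 2))))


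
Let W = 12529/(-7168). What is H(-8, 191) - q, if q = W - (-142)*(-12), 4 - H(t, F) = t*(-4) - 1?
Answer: 12033265/7168 ≈ 1678.7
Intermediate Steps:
H(t, F) = 5 + 4*t (H(t, F) = 4 - (t*(-4) - 1) = 4 - (-4*t - 1) = 4 - (-1 - 4*t) = 4 + (1 + 4*t) = 5 + 4*t)
W = -12529/7168 (W = 12529*(-1/7168) = -12529/7168 ≈ -1.7479)
q = -12226801/7168 (q = -12529/7168 - (-142)*(-12) = -12529/7168 - 1*1704 = -12529/7168 - 1704 = -12226801/7168 ≈ -1705.7)
H(-8, 191) - q = (5 + 4*(-8)) - 1*(-12226801/7168) = (5 - 32) + 12226801/7168 = -27 + 12226801/7168 = 12033265/7168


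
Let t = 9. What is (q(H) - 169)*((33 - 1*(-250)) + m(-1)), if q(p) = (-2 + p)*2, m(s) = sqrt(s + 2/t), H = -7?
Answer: -52921 - 187*I*sqrt(7)/3 ≈ -52921.0 - 164.92*I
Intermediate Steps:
m(s) = sqrt(2/9 + s) (m(s) = sqrt(s + 2/9) = sqrt(2/9 + s))
q(p) = -4 + 2*p
(q(H) - 169)*((33 - 1*(-250)) + m(-1)) = ((-4 + 2*(-7)) - 169)*((33 - 1*(-250)) + sqrt(2 + 9*(-1))/3) = ((-4 - 14) - 169)*((33 + 250) + sqrt(2 - 9)/3) = (-18 - 169)*(283 + sqrt(-7)/3) = -187*(283 + (I*sqrt(7))/3) = -187*(283 + I*sqrt(7)/3) = -52921 - 187*I*sqrt(7)/3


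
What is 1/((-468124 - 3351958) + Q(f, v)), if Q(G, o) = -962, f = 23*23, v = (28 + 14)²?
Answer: -1/3821044 ≈ -2.6171e-7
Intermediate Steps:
v = 1764 (v = 42² = 1764)
f = 529
1/((-468124 - 3351958) + Q(f, v)) = 1/((-468124 - 3351958) - 962) = 1/(-3820082 - 962) = 1/(-3821044) = -1/3821044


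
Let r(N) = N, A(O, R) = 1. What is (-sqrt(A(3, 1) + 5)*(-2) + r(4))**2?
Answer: 40 + 16*sqrt(6) ≈ 79.192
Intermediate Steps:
(-sqrt(A(3, 1) + 5)*(-2) + r(4))**2 = (-sqrt(1 + 5)*(-2) + 4)**2 = (-sqrt(6)*(-2) + 4)**2 = (2*sqrt(6) + 4)**2 = (4 + 2*sqrt(6))**2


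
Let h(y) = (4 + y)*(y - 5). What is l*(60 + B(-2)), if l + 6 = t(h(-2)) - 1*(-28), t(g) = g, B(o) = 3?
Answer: 504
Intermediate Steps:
h(y) = (-5 + y)*(4 + y) (h(y) = (4 + y)*(-5 + y) = (-5 + y)*(4 + y))
l = 8 (l = -6 + ((-20 + (-2)² - 1*(-2)) - 1*(-28)) = -6 + ((-20 + 4 + 2) + 28) = -6 + (-14 + 28) = -6 + 14 = 8)
l*(60 + B(-2)) = 8*(60 + 3) = 8*63 = 504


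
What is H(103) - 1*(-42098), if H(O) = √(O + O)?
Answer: 42098 + √206 ≈ 42112.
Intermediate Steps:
H(O) = √2*√O (H(O) = √(2*O) = √2*√O)
H(103) - 1*(-42098) = √2*√103 - 1*(-42098) = √206 + 42098 = 42098 + √206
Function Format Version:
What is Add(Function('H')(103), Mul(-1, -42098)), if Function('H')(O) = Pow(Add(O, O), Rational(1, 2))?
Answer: Add(42098, Pow(206, Rational(1, 2))) ≈ 42112.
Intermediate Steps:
Function('H')(O) = Mul(Pow(2, Rational(1, 2)), Pow(O, Rational(1, 2))) (Function('H')(O) = Pow(Mul(2, O), Rational(1, 2)) = Mul(Pow(2, Rational(1, 2)), Pow(O, Rational(1, 2))))
Add(Function('H')(103), Mul(-1, -42098)) = Add(Mul(Pow(2, Rational(1, 2)), Pow(103, Rational(1, 2))), Mul(-1, -42098)) = Add(Pow(206, Rational(1, 2)), 42098) = Add(42098, Pow(206, Rational(1, 2)))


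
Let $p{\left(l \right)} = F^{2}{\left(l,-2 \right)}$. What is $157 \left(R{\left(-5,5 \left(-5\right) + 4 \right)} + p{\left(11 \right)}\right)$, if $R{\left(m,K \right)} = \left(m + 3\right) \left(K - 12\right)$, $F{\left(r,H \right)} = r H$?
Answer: $86350$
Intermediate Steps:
$F{\left(r,H \right)} = H r$
$R{\left(m,K \right)} = \left(-12 + K\right) \left(3 + m\right)$ ($R{\left(m,K \right)} = \left(3 + m\right) \left(-12 + K\right) = \left(-12 + K\right) \left(3 + m\right)$)
$p{\left(l \right)} = 4 l^{2}$ ($p{\left(l \right)} = \left(- 2 l\right)^{2} = 4 l^{2}$)
$157 \left(R{\left(-5,5 \left(-5\right) + 4 \right)} + p{\left(11 \right)}\right) = 157 \left(\left(-36 - -60 + 3 \left(5 \left(-5\right) + 4\right) + \left(5 \left(-5\right) + 4\right) \left(-5\right)\right) + 4 \cdot 11^{2}\right) = 157 \left(\left(-36 + 60 + 3 \left(-25 + 4\right) + \left(-25 + 4\right) \left(-5\right)\right) + 4 \cdot 121\right) = 157 \left(\left(-36 + 60 + 3 \left(-21\right) - -105\right) + 484\right) = 157 \left(\left(-36 + 60 - 63 + 105\right) + 484\right) = 157 \left(66 + 484\right) = 157 \cdot 550 = 86350$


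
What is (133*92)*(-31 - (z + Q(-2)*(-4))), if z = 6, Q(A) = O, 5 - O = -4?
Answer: -12236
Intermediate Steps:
O = 9 (O = 5 - 1*(-4) = 5 + 4 = 9)
Q(A) = 9
(133*92)*(-31 - (z + Q(-2)*(-4))) = (133*92)*(-31 - (6 + 9*(-4))) = 12236*(-31 - (6 - 36)) = 12236*(-31 - 1*(-30)) = 12236*(-31 + 30) = 12236*(-1) = -12236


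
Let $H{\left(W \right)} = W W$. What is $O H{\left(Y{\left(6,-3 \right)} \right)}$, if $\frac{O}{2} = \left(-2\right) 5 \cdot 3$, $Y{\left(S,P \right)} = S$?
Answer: $-2160$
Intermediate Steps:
$H{\left(W \right)} = W^{2}$
$O = -60$ ($O = 2 \left(-2\right) 5 \cdot 3 = 2 \left(\left(-10\right) 3\right) = 2 \left(-30\right) = -60$)
$O H{\left(Y{\left(6,-3 \right)} \right)} = - 60 \cdot 6^{2} = \left(-60\right) 36 = -2160$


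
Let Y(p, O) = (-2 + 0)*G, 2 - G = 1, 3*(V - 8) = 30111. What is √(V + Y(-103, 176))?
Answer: 11*√83 ≈ 100.21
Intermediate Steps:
V = 10045 (V = 8 + (⅓)*30111 = 8 + 10037 = 10045)
G = 1 (G = 2 - 1*1 = 2 - 1 = 1)
Y(p, O) = -2 (Y(p, O) = (-2 + 0)*1 = -2*1 = -2)
√(V + Y(-103, 176)) = √(10045 - 2) = √10043 = 11*√83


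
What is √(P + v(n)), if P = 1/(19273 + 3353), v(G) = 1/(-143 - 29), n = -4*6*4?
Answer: I*√606830577/324306 ≈ 0.075959*I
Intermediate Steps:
n = -96 (n = -24*4 = -96)
v(G) = -1/172 (v(G) = 1/(-172) = -1/172)
P = 1/22626 ≈ 4.4197e-5
√(P + v(n)) = √(1/22626 - 1/172) = √(-11227/1945836) = I*√606830577/324306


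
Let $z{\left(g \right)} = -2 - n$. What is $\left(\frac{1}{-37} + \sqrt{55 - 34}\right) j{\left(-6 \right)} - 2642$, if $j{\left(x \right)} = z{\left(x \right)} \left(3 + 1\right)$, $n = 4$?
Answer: $- \frac{97730}{37} - 24 \sqrt{21} \approx -2751.3$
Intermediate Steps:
$z{\left(g \right)} = -6$ ($z{\left(g \right)} = -2 - 4 = -6$)
$j{\left(x \right)} = -24$ ($j{\left(x \right)} = - 6 \left(3 + 1\right) = \left(-6\right) 4 = -24$)
$\left(\frac{1}{-37} + \sqrt{55 - 34}\right) j{\left(-6 \right)} - 2642 = \left(\frac{1}{-37} + \sqrt{55 - 34}\right) \left(-24\right) - 2642 = \left(- \frac{1}{37} + \sqrt{21}\right) \left(-24\right) - 2642 = \left(\frac{24}{37} - 24 \sqrt{21}\right) - 2642 = - \frac{97730}{37} - 24 \sqrt{21}$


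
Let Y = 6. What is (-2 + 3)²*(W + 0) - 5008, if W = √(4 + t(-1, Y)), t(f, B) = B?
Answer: -5008 + √10 ≈ -5004.8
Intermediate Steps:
W = √10 (W = √(4 + 6) = √10 ≈ 3.1623)
(-2 + 3)²*(W + 0) - 5008 = (-2 + 3)²*(√10 + 0) - 5008 = 1²*√10 - 5008 = 1*√10 - 5008 = √10 - 5008 = -5008 + √10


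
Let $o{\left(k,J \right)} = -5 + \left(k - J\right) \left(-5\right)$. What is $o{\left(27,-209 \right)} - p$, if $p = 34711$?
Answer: $-35896$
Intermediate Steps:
$o{\left(k,J \right)} = -5 - 5 k + 5 J$ ($o{\left(k,J \right)} = -5 + \left(- 5 k + 5 J\right) = -5 - 5 k + 5 J$)
$o{\left(27,-209 \right)} - p = \left(-5 - 135 + 5 \left(-209\right)\right) - 34711 = \left(-5 - 135 - 1045\right) - 34711 = -1185 - 34711 = -35896$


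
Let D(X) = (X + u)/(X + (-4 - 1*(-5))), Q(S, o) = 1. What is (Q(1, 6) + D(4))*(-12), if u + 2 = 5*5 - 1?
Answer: -372/5 ≈ -74.400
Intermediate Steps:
u = 22 (u = -2 + (5*5 - 1) = -2 + (25 - 1) = -2 + 24 = 22)
D(X) = (22 + X)/(1 + X) (D(X) = (X + 22)/(X + (-4 - 1*(-5))) = (22 + X)/(X + (-4 + 5)) = (22 + X)/(X + 1) = (22 + X)/(1 + X))
(Q(1, 6) + D(4))*(-12) = (1 + (22 + 4)/(1 + 4))*(-12) = (1 + 26/5)*(-12) = (31/5)*(-12) = -372/5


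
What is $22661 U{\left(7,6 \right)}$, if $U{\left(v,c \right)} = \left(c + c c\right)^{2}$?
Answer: $39974004$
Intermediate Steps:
$U{\left(v,c \right)} = \left(c + c^{2}\right)^{2}$
$22661 U{\left(7,6 \right)} = 22661 \cdot 6^{2} \left(1 + 6\right)^{2} = 22661 \cdot 36 \cdot 7^{2} = 22661 \cdot 36 \cdot 49 = 22661 \cdot 1764 = 39974004$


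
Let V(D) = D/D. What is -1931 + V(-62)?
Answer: -1930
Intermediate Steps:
V(D) = 1
-1931 + V(-62) = -1931 + 1 = -1930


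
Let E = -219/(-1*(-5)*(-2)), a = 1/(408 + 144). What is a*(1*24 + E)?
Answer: 153/1840 ≈ 0.083152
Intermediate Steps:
a = 1/552 ≈ 0.0018116
E = 219/10 (E = -219/(5*(-2)) = -219/(-10) = -219*(-1/10) = 219/10 ≈ 21.900)
a*(1*24 + E) = (1*24 + 219/10)/552 = (24 + 219/10)/552 = (1/552)*(459/10) = 153/1840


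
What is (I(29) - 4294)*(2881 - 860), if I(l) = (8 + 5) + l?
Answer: -8593292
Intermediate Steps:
I(l) = 13 + l
(I(29) - 4294)*(2881 - 860) = ((13 + 29) - 4294)*(2881 - 860) = (42 - 4294)*2021 = -4252*2021 = -8593292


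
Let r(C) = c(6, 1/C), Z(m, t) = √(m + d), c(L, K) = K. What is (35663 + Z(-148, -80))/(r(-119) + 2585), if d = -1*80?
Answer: 4243897/307614 + 119*I*√57/153807 ≈ 13.796 + 0.0058413*I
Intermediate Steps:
d = -80
Z(m, t) = √(-80 + m) (Z(m, t) = √(m - 80) = √(-80 + m))
r(C) = 1/C
(35663 + Z(-148, -80))/(r(-119) + 2585) = (35663 + √(-80 - 148))/(1/(-119) + 2585) = (35663 + √(-228))/(-1/119 + 2585) = (35663 + 2*I*√57)/(307614/119) = (35663 + 2*I*√57)*(119/307614) = 4243897/307614 + 119*I*√57/153807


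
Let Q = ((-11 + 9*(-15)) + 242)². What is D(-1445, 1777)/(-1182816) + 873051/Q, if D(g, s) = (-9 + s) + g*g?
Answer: 3518747081/37850112 ≈ 92.965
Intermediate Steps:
D(g, s) = -9 + s + g² (D(g, s) = (-9 + s) + g² = -9 + s + g²)
Q = 9216 (Q = ((-11 - 135) + 242)² = (-146 + 242)² = 96² = 9216)
D(-1445, 1777)/(-1182816) + 873051/Q = (-9 + 1777 + (-1445)²)/(-1182816) + 873051/9216 = (-9 + 1777 + 2088025)*(-1/1182816) + 873051*(1/9216) = 2089793*(-1/1182816) + 291017/3072 = -2089793/1182816 + 291017/3072 = 3518747081/37850112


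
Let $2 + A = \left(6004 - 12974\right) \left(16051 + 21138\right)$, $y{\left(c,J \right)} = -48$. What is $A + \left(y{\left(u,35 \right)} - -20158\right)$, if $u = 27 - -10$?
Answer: $-259187222$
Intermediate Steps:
$u = 37$ ($u = 27 + 10 = 37$)
$A = -259207332$ ($A = -2 + \left(6004 - 12974\right) \left(16051 + 21138\right) = -2 - 259207330 = -259207332$)
$A + \left(y{\left(u,35 \right)} - -20158\right) = -259207332 - -20110 = -259207332 + \left(-48 + 20158\right) = -259207332 + 20110 = -259187222$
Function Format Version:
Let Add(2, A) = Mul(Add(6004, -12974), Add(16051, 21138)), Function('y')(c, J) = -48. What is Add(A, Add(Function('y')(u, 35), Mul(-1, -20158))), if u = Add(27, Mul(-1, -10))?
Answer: -259187222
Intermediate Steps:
u = 37 (u = Add(27, 10) = 37)
A = -259207332 (A = Add(-2, Mul(Add(6004, -12974), Add(16051, 21138))) = Add(-2, Mul(-6970, 37189)) = Add(-2, -259207330) = -259207332)
Add(A, Add(Function('y')(u, 35), Mul(-1, -20158))) = Add(-259207332, Add(-48, Mul(-1, -20158))) = Add(-259207332, Add(-48, 20158)) = Add(-259207332, 20110) = -259187222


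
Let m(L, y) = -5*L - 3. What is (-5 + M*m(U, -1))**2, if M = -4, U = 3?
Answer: 4489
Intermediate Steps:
m(L, y) = -3 - 5*L
(-5 + M*m(U, -1))**2 = (-5 - 4*(-3 - 5*3))**2 = (-5 - 4*(-3 - 15))**2 = (-5 - 4*(-18))**2 = (-5 + 72)**2 = 67**2 = 4489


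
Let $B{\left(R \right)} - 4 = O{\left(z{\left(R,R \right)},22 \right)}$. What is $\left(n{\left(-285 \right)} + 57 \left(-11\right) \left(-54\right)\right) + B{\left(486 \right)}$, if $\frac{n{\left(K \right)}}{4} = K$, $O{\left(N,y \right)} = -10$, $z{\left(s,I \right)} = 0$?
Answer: $32712$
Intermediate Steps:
$B{\left(R \right)} = -6$ ($B{\left(R \right)} = 4 - 10 = -6$)
$n{\left(K \right)} = 4 K$
$\left(n{\left(-285 \right)} + 57 \left(-11\right) \left(-54\right)\right) + B{\left(486 \right)} = \left(4 \left(-285\right) + 57 \left(-11\right) \left(-54\right)\right) - 6 = \left(-1140 - -33858\right) - 6 = \left(-1140 + 33858\right) - 6 = 32718 - 6 = 32712$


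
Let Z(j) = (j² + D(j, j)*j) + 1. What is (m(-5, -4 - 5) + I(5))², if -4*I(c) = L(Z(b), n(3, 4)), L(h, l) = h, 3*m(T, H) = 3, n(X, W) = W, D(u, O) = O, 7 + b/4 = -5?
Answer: 21206025/16 ≈ 1.3254e+6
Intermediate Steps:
b = -48 (b = -28 + 4*(-5) = -28 - 20 = -48)
m(T, H) = 1 (m(T, H) = (⅓)*3 = 1)
Z(j) = 1 + 2*j² (Z(j) = (j² + j*j) + 1 = (j² + j²) + 1 = 2*j² + 1 = 1 + 2*j²)
I(c) = -4609/4 (I(c) = -(1 + 2*(-48)²)/4 = -(1 + 2*2304)/4 = -(1 + 4608)/4 = -¼*4609 = -4609/4)
(m(-5, -4 - 5) + I(5))² = (1 - 4609/4)² = (-4605/4)² = 21206025/16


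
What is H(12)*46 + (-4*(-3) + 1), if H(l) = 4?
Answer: 197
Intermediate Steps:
H(12)*46 + (-4*(-3) + 1) = 4*46 + (-4*(-3) + 1) = 184 + (12 + 1) = 184 + 13 = 197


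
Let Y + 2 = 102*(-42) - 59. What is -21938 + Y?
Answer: -26283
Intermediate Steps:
Y = -4345 (Y = -2 + (102*(-42) - 59) = -2 + (-4284 - 59) = -2 - 4343 = -4345)
-21938 + Y = -21938 - 4345 = -26283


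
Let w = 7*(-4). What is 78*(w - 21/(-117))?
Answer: -2170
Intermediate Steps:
w = -28
78*(w - 21/(-117)) = 78*(-28 - 21/(-117)) = 78*(-28 - 21*(-1/117)) = 78*(-28 + 7/39) = 78*(-1085/39) = -2170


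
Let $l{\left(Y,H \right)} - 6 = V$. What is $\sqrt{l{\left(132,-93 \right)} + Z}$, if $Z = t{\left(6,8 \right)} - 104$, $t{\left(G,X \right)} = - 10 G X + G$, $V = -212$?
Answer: $28 i \approx 28.0 i$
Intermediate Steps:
$t{\left(G,X \right)} = G - 10 G X$ ($t{\left(G,X \right)} = - 10 G X + G = G - 10 G X$)
$Z = -578$ ($Z = 6 \left(1 - 80\right) - 104 = 6 \left(-79\right) - 104 = -474 - 104 = -578$)
$l{\left(Y,H \right)} = -206$ ($l{\left(Y,H \right)} = 6 - 212 = -206$)
$\sqrt{l{\left(132,-93 \right)} + Z} = \sqrt{-206 - 578} = \sqrt{-784} = 28 i$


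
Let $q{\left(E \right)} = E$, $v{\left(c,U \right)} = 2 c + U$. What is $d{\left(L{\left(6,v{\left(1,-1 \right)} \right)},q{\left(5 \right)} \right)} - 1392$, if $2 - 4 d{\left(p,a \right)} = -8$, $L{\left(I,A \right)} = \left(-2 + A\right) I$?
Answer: $- \frac{2779}{2} \approx -1389.5$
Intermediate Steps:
$v{\left(c,U \right)} = U + 2 c$
$L{\left(I,A \right)} = I \left(-2 + A\right)$
$d{\left(p,a \right)} = \frac{5}{2}$ ($d{\left(p,a \right)} = \frac{1}{2} - -2 = \frac{1}{2} + 2 = \frac{5}{2}$)
$d{\left(L{\left(6,v{\left(1,-1 \right)} \right)},q{\left(5 \right)} \right)} - 1392 = \frac{5}{2} - 1392 = - \frac{2779}{2}$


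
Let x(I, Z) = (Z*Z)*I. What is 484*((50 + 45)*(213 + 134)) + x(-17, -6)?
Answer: 15954448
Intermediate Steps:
x(I, Z) = I*Z² (x(I, Z) = Z²*I = I*Z²)
484*((50 + 45)*(213 + 134)) + x(-17, -6) = 484*((50 + 45)*(213 + 134)) - 17*(-6)² = 484*(95*347) - 17*36 = 484*32965 - 612 = 15955060 - 612 = 15954448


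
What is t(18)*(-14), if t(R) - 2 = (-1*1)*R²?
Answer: 4508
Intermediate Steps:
t(R) = 2 - R² (t(R) = 2 + (-1*1)*R² = 2 - R²)
t(18)*(-14) = (2 - 1*18²)*(-14) = (2 - 1*324)*(-14) = (2 - 324)*(-14) = -322*(-14) = 4508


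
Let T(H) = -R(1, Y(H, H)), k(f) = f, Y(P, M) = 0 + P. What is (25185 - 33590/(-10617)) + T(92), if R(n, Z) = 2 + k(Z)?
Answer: 266424737/10617 ≈ 25094.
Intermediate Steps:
Y(P, M) = P
R(n, Z) = 2 + Z
T(H) = -2 - H (T(H) = -(2 + H) = -2 - H)
(25185 - 33590/(-10617)) + T(92) = (25185 - 33590/(-10617)) + (-2 - 1*92) = (25185 - 33590*(-1/10617)) + (-2 - 92) = (25185 + 33590/10617) - 94 = 267422735/10617 - 94 = 266424737/10617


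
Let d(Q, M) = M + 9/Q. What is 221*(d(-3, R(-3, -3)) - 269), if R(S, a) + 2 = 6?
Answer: -59228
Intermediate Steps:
R(S, a) = 4 (R(S, a) = -2 + 6 = 4)
221*(d(-3, R(-3, -3)) - 269) = 221*((4 + 9/(-3)) - 269) = 221*((4 + 9*(-⅓)) - 269) = 221*((4 - 3) - 269) = 221*(1 - 269) = 221*(-268) = -59228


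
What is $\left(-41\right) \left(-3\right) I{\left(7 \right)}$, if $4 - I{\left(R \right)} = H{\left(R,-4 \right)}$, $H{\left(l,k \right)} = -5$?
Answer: $1107$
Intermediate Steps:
$I{\left(R \right)} = 9$ ($I{\left(R \right)} = 4 - -5 = 4 + 5 = 9$)
$\left(-41\right) \left(-3\right) I{\left(7 \right)} = \left(-41\right) \left(-3\right) 9 = 123 \cdot 9 = 1107$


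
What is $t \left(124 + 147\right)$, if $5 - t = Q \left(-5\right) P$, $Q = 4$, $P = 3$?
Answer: $17615$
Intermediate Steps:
$t = 65$ ($t = 5 - 4 \left(-5\right) 3 = 5 - \left(-20\right) 3 = 5 - -60 = 5 + 60 = 65$)
$t \left(124 + 147\right) = 65 \left(124 + 147\right) = 65 \cdot 271 = 17615$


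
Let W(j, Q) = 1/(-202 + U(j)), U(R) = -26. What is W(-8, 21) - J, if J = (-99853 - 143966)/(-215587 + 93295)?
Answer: -386896/193629 ≈ -1.9981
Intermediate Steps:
W(j, Q) = -1/228 (W(j, Q) = 1/(-202 - 26) = 1/(-228) = -1/228)
J = 27091/13588 (J = -243819/(-122292) = -243819*(-1/122292) = 27091/13588 ≈ 1.9937)
W(-8, 21) - J = -1/228 - 1*27091/13588 = -1/228 - 27091/13588 = -386896/193629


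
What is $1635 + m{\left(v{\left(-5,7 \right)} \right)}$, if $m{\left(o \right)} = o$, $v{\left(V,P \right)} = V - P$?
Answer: $1623$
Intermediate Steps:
$1635 + m{\left(v{\left(-5,7 \right)} \right)} = 1635 - 12 = 1623$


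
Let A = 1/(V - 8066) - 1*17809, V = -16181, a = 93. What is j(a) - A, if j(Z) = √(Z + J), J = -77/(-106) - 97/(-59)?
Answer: 431814824/24247 + √3730179538/6254 ≈ 17819.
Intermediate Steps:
J = 14825/6254 (J = -77*(-1/106) - 97*(-1/59) = 77/106 + 97/59 = 14825/6254 ≈ 2.3705)
j(Z) = √(14825/6254 + Z) (j(Z) = √(Z + 14825/6254) = √(14825/6254 + Z))
A = -431814824/24247 (A = 1/(-16181 - 8066) - 1*17809 = 1/(-24247) - 17809 = -1/24247 - 17809 = -431814824/24247 ≈ -17809.)
j(a) - A = √(92715550 + 39112516*93)/6254 - 1*(-431814824/24247) = √(92715550 + 3637463988)/6254 + 431814824/24247 = √3730179538/6254 + 431814824/24247 = 431814824/24247 + √3730179538/6254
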